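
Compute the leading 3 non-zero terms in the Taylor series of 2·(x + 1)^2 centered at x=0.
2·x^2 + 4·x + 2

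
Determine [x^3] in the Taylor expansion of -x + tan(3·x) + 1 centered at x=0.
Expand to order 3: -x + tan(3·x) + 1 = 9·x^3 + 2·x + 1 + O(x^4).
The coefficient of x^3 is 9.

Final answer: 9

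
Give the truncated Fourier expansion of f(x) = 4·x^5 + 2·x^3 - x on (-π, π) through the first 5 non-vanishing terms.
(-156·π^2 + 8·π^4 + 934)·sin(x) + (-4·π^4 - 26 + 18·π^2)·sin(2·x) + (-124·π^2/27 + 194/81 + 8·π^4/3)·sin(3·x) + (-2·π^4 - 1/16 + 3·π^2/2)·sin(4·x) + (-12·π^2/25 - 178/625 + 8·π^4/5)·sin(5·x)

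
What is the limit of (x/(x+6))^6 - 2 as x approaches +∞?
As x → +∞: x/(x+6) = 1/(1 + 6/x) → 1, and the 6th power of a limit-1 base also → 1; with the additive constant, 1 - 2 = -1.
Limit = -1.

Final answer: -1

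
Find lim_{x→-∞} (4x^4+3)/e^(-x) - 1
The quotient is an ∞/∞ indeterminate form as x → -∞.
Compare growth rates of the dominant terms (exponentials ≫ polynomials ≫ logarithms), or apply L'Hôpital's rule; the quotient → 0.
Adding the constant: 0 - 1 = -1. Limit = -1.

Final answer: -1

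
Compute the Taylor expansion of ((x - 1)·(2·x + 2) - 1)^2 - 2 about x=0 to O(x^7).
4·x^4 - 12·x^2 + 7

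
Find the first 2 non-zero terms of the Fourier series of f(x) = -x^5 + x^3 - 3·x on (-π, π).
(-258 - 2·π^4 + 42·π^2)·sin(x) + (-6·π^2 + 12 + π^4)·sin(2·x)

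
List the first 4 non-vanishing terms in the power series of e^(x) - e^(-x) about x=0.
x^7/2520 + x^5/60 + x^3/3 + 2·x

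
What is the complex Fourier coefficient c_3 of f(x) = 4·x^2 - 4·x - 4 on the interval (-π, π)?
Compute the real Fourier coefficients first: a_3 = -16/9, b_3 = -8/3.
Then c_3 = (a_3 − i·b_3)/2 = -8/9 + 4·i/3.

Final answer: -8/9 + 4·i/3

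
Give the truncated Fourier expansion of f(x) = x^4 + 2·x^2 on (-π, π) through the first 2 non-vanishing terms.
(40 - 8·π^2)·cos(x) + 2·π^2/3 + π^4/5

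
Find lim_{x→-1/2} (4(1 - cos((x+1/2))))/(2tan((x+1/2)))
Both numerator and denominator → 0 as x → -1/2; this is a 0/0 indeterminate form.
Expand each to leading order near x = -1/2: numerator ~ 2·(x + 1/2)^2, denominator ~ 2·(x + 1/2).
The limit of the ratio is 0.

Final answer: 0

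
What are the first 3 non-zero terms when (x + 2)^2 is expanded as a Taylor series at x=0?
x^2 + 4·x + 4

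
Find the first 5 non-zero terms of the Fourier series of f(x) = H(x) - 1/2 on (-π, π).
2·sin(x)/π + 2·sin(3·x)/(3·π) + 2·sin(5·x)/(5·π) + 2·sin(7·x)/(7·π) + 2·sin(9·x)/(9·π)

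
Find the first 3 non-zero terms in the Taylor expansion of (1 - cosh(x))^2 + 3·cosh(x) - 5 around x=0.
3·x^4/8 + 3·x^2/2 - 2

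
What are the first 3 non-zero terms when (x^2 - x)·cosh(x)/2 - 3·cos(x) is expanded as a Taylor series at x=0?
2·x^2 - x/2 - 3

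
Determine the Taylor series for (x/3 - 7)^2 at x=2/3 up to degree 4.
3721/81 - 122·(x - 2/3)/27 + (x - 2/3)^2/9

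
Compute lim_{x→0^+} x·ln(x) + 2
The product is a 0·∞ indeterminate form at x → 0⁺.
Rewrite the product as ln(x) / x^(-1) and apply L'Hôpital, or use the standard hierarchy x^(-1) ≫ |ln x| as x → 0⁺.
The indeterminate product → 0, so the limit = 2.

Final answer: 2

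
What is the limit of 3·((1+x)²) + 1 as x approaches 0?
Direct substitution at x = 0 gives 4.

Final answer: 4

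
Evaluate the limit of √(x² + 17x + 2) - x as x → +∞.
This is an ∞ − ∞ indeterminate form.
Multiply and divide by the conjugate √(x²+17x + 2) + x; the x² terms cancel, leaving (17x + 2)/(√(x²+17x + 2)+x) → 17/2.
Limit = 17/2.

Final answer: 17/2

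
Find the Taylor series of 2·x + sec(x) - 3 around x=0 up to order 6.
61·x^6/720 + 5·x^4/24 + x^2/2 + 2·x - 2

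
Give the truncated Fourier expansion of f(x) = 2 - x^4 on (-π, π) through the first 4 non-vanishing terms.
(-48 + 8·π^2)·cos(x) + (3 - 2·π^2)·cos(2·x) + (-16/27 + 8·π^2/9)·cos(3·x) - π^4/5 + 2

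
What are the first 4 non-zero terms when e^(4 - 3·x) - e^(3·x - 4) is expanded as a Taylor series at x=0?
x^3·(-9·e^(4)/2 - 9·e^(-4)/2) + x^2·(-9·e^(-4)/2 + 9·e^(4)/2) + x·(-3·e^(4) - 3·e^(-4)) - e^(-4) + e^(4)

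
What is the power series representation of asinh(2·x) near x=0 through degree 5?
12·x^5/5 - 4·x^3/3 + 2·x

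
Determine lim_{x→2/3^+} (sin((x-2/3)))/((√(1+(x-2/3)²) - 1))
Both numerator and denominator → 0 as x → 2/3^+; this is a 0/0 indeterminate form.
Expand each to leading order near x = 2/3: numerator ~ (x - 2/3), denominator ~ (x - 2/3)^2/2.
The limit of the ratio is ∞.

Final answer: ∞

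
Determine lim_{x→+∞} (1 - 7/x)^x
As x → +∞: this is the defining limit (1 - 7/x)^x → e^(-7).
Limit = e^(-7).

Final answer: e^(-7)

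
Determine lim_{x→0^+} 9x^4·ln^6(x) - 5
The product is a 0·∞ indeterminate form at x → 0⁺.
Rewrite the product as 9·ln^6(x) / x^(-4) and apply L'Hôpital, or use the standard hierarchy x^(-4) ≫ |ln x|^6 as x → 0⁺.
The indeterminate product → 0, so the limit = -5.

Final answer: -5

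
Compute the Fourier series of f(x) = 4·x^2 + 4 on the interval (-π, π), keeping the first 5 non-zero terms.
-16·cos(x) + 4·cos(2·x) - 16·cos(3·x)/9 + cos(4·x) + 4 + 4·π^2/3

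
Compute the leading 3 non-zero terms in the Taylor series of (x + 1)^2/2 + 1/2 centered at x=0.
x^2/2 + x + 1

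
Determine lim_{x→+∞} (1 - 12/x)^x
As x → +∞: this is the defining limit (1 - 12/x)^x → e^(-12).
Limit = e^(-12).

Final answer: e^(-12)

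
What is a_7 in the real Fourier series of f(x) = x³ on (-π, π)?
a_7 = (1/π) ∫_{-π}^{π} f(x)·cos(7x) dx.
Evaluate the integral (use parity and integration by parts as needed): a_7 = 0.

Final answer: 0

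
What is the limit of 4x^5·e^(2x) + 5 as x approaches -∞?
The product is a 0·∞ indeterminate form at x → -∞.
Rewrite the product as 4x^5 / e^(-2x) (an ∞/∞ form) and apply L'Hôpital, or use the standard hierarchy e^(2|x|) ≫ |x^5| as x → -∞.
The indeterminate product → 0, so the limit = 5.

Final answer: 5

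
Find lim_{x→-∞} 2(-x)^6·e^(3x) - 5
The product is a 0·∞ indeterminate form at x → -∞.
Rewrite the product as 2(-x)^6 / e^(-3x) (an ∞/∞ form) and apply L'Hôpital, or use the standard hierarchy e^(3|x|) ≫ |(-x)^6| as x → -∞.
The indeterminate product → 0, so the limit = -5.

Final answer: -5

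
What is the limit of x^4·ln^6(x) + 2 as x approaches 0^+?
The product is a 0·∞ indeterminate form at x → 0⁺.
Rewrite the product as ln^6(x) / x^(-4) and apply L'Hôpital, or use the standard hierarchy x^(-4) ≫ |ln x|^6 as x → 0⁺.
The indeterminate product → 0, so the limit = 2.

Final answer: 2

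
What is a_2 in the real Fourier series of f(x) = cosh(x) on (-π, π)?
a_2 = (1/π) ∫_{-π}^{π} f(x)·cos(2x) dx.
Evaluate the integral (use parity and integration by parts as needed): a_2 = 2·sinh(π)/(5·π).

Final answer: 2·sinh(π)/(5·π)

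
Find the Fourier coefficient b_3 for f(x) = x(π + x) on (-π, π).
b_3 = (1/π) ∫_{-π}^{π} f(x)·sin(3x) dx.
Evaluate the integral (use parity and integration by parts as needed): b_3 = 2·π/3.

Final answer: 2·π/3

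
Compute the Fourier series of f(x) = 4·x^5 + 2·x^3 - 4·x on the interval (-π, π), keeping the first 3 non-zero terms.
(-156·π^2 + 8·π^4 + 928)·sin(x) + (-4·π^4 - 23 + 18·π^2)·sin(2·x) + (-124·π^2/27 + 32/81 + 8·π^4/3)·sin(3·x)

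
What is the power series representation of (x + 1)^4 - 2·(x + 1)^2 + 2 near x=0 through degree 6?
x^4 + 4·x^3 + 4·x^2 + 1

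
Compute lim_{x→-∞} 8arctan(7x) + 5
Evaluate the dominant behaviour as x → -∞; each term tends to a finite value or vanishes.
Limit = 5 - 4·π.

Final answer: 5 - 4·π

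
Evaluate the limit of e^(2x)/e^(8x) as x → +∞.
This is an ∞/∞ indeterminate form as x → +∞.
Rewrite e^(2x)/e^(8x) = e^((2−8)x) = e^(-6x); the exponent coefficient is -6 < 0 so e^(-6x) → 0.
Limit = 0.

Final answer: 0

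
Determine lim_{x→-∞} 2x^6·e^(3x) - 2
The product is a 0·∞ indeterminate form at x → -∞.
Rewrite the product as 2x^6 / e^(-3x) (an ∞/∞ form) and apply L'Hôpital, or use the standard hierarchy e^(3|x|) ≫ |x^6| as x → -∞.
The indeterminate product → 0, so the limit = -2.

Final answer: -2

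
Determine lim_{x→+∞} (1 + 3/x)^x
As x → +∞: this is the defining limit (1 + 3/x)^x → e^3.
Limit = e^(3).

Final answer: e^(3)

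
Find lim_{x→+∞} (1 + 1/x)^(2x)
As x → +∞: write (1 + 1/x)^(2x) = ((1 + 1/x)^x)^2 → (e^1)^2 = e^2.
Limit = e^(2).

Final answer: e^(2)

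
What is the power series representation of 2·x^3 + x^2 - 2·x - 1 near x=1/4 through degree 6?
-45/32 - 9·(x - 1/4)/8 + 5·(x - 1/4)^2/2 + 2·(x - 1/4)^3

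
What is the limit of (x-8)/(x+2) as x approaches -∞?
Evaluate the dominant behaviour as x → -∞; each term tends to a finite value or vanishes.
Limit = 1.

Final answer: 1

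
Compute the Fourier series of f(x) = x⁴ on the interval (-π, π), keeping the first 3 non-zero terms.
(48 - 8·π^2)·cos(x) + (-3 + 2·π^2)·cos(2·x) + π^4/5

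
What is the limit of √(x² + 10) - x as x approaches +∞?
This is an ∞ − ∞ indeterminate form.
Multiply and divide by the conjugate √(x²+10) + x; the x² terms cancel, leaving 10/(√(x²+10)+x) → 0.
Limit = 0.

Final answer: 0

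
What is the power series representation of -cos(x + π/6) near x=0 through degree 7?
-x^7/10080 + √(3)·x^6/1440 + x^5/240 - √(3)·x^4/48 - x^3/12 + √(3)·x^2/4 + x/2 - √(3)/2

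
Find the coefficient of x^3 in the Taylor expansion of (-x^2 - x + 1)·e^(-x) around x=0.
Expand to order 3: (-x^2 - x + 1)·e^(-x) = x^3/3 + x^2/2 - 2·x + 1 + O(x^4).
The coefficient of x^3 is 1/3.

Final answer: 1/3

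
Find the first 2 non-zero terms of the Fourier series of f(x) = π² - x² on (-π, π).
4·cos(x) + 2·π^2/3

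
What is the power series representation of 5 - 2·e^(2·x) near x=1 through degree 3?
-2·e^(2) + 5 - 4·e^(2)·(x - 1) - 4·e^(2)·(x - 1)^2 - 8·e^(2)·(x - 1)^3/3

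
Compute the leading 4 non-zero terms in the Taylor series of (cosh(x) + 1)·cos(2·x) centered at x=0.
53·x^6/720 + 3·x^4/8 - 7·x^2/2 + 2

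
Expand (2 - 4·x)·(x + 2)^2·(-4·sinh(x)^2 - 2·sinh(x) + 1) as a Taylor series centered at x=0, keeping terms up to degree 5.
156·x^5/5 + 56·x^4 + 160·x^3/3 - 30·x^2 - 24·x + 8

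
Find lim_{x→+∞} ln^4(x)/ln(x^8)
This is an ∞/∞ indeterminate form as x → +∞.
Write ln(x^8) = 8·ln(x), reducing the quotient to ln^3(x)/8 → ∞.
Limit = ∞.

Final answer: ∞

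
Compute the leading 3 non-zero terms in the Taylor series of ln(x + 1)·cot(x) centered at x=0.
-x^3/12 - x/2 + 1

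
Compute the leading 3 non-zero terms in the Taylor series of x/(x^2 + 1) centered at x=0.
x^5 - x^3 + x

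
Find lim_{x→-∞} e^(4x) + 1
Evaluate the dominant behaviour as x → -∞; each term tends to a finite value or vanishes.
Limit = 1.

Final answer: 1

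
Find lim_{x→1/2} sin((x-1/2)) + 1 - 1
Direct substitution at x = 1/2 gives 0.

Final answer: 0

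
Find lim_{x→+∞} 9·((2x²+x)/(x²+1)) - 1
Evaluate the dominant behaviour as x → +∞; each term tends to a finite value or vanishes.
Limit = 17.

Final answer: 17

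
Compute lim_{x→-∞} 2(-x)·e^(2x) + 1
The product is a 0·∞ indeterminate form at x → -∞.
Rewrite the product as 2(-x) / e^(-2x) (an ∞/∞ form) and apply L'Hôpital, or use the standard hierarchy e^(2|x|) ≫ |(-x)| as x → -∞.
The indeterminate product → 0, so the limit = 1.

Final answer: 1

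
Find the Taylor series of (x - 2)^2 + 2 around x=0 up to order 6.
x^2 - 4·x + 6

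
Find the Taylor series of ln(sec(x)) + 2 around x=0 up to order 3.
x^2/2 + 2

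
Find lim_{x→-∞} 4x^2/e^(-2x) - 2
The quotient is an ∞/∞ indeterminate form as x → -∞.
Compare growth rates of the dominant terms (exponentials ≫ polynomials ≫ logarithms), or apply L'Hôpital's rule; the quotient → 0.
Adding the constant: 0 - 2 = -2. Limit = -2.

Final answer: -2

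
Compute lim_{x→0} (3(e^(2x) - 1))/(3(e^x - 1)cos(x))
Both numerator and denominator → 0 as x → 0; this is a 0/0 indeterminate form.
Expand each to leading order near x = 0: numerator ~ 6·x, denominator ~ 3·x.
The limit of the ratio is 2.

Final answer: 2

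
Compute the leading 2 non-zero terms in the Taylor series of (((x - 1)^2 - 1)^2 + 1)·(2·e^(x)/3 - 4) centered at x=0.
2·x/3 - 10/3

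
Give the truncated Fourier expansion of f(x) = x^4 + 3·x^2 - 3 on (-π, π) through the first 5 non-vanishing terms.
(36 - 8·π^2)·cos(x) + 2·π^2·cos(2·x) + (-8·π^2/9 - 20/27)·cos(3·x) + (9/16 + π^2/2)·cos(4·x) - 3 + π^2 + π^4/5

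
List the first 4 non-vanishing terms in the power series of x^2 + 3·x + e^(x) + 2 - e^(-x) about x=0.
x^3/3 + x^2 + 5·x + 2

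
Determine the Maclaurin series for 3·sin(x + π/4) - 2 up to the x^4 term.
√(2)·x^4/16 - √(2)·x^3/4 - 3·√(2)·x^2/4 + 3·√(2)·x/2 - 2 + 3·√(2)/2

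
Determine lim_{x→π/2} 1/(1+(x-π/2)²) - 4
Direct substitution at x = π/2 gives -3.

Final answer: -3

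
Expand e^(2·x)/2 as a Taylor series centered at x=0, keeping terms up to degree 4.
x^4/3 + 2·x^3/3 + x^2 + x + 1/2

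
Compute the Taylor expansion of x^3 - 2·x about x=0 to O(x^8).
x^3 - 2·x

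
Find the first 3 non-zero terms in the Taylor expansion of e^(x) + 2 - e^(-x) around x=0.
x^3/3 + 2·x + 2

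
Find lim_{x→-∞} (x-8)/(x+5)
Evaluate the dominant behaviour as x → -∞; each term tends to a finite value or vanishes.
Limit = 1.

Final answer: 1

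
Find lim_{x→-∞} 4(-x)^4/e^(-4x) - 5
The quotient is an ∞/∞ indeterminate form as x → -∞.
Compare growth rates of the dominant terms (exponentials ≫ polynomials ≫ logarithms), or apply L'Hôpital's rule; the quotient → 0.
Adding the constant: 0 - 5 = -5. Limit = -5.

Final answer: -5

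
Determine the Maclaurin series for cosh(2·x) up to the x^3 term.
2·x^2 + 1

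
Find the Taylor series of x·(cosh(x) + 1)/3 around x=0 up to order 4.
x^3/6 + 2·x/3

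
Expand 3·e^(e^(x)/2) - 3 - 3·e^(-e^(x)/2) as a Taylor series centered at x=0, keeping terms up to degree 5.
x^5·(-23·e^(-1/2)/1280 + 257·e^(1/2)/1280) + x^4·(-9·e^(-1/2)/128 + 49·e^(1/2)/128) + x^3·(-e^(-1/2)/16 + 11·e^(1/2)/16) + x^2·(3·e^(-1/2)/8 + 9·e^(1/2)/8) + x·(3·e^(-1/2)/2 + 3·e^(1/2)/2) - 3 - 3·e^(-1/2) + 3·e^(1/2)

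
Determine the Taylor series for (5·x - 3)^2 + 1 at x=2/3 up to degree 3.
10/9 + 10·(x - 2/3)/3 + 25·(x - 2/3)^2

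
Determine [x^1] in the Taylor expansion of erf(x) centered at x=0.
Expand to order 1: erf(x) = 2·x/√(π) + O(x^2).
The coefficient of x^1 is 2/√(π).

Final answer: 2/√(π)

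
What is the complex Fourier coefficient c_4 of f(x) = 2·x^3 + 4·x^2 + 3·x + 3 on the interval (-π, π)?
Compute the real Fourier coefficients first: a_4 = 1, b_4 = -π^2 - 9/8.
Then c_4 = (a_4 − i·b_4)/2 = 1/2 + 9·i/16 + i·π^2/2.

Final answer: 1/2 + 9·i/16 + i·π^2/2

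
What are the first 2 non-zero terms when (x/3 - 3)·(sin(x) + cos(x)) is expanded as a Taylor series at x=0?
-8·x/3 - 3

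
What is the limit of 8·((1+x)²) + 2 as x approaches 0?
Direct substitution at x = 0 gives 10.

Final answer: 10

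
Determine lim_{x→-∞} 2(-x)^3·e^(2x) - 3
The product is a 0·∞ indeterminate form at x → -∞.
Rewrite the product as 2(-x)^3 / e^(-2x) (an ∞/∞ form) and apply L'Hôpital, or use the standard hierarchy e^(2|x|) ≫ |(-x)^3| as x → -∞.
The indeterminate product → 0, so the limit = -3.

Final answer: -3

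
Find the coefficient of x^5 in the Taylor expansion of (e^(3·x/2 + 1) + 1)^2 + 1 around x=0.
Expand to order 5: (e^(3·x/2 + 1) + 1)^2 + 1 = x^5·(1 + e)^2·(81·e/(640·(1 + e)) + 243·e^(2)/(128·(1 + e)^2)) + x^4·(1 + e)^2·(27·e/(64·(1 + e)) + 189·e^(2)/(64·(1 + e)^2)) + x^3·(1 + e)^2·(9·e/(8·(1 + e)) + 27·e^(2)/(8·(1 + e)^2)) + x^2·(1 + e)^2·(9·e^(2)/(4·(1 + e)^2) + 9·e/(4·(1 + e))) + 3·e·x·(1 + e) + 1 + (1 + e)^2 + O(x^6).
The coefficient of x^5 is (1 + e)^2·(81·e/(640·(1 + e)) + 243·e^(2)/(128·(1 + e)^2)).

Final answer: (1 + e)^2·(81·e/(640·(1 + e)) + 243·e^(2)/(128·(1 + e)^2))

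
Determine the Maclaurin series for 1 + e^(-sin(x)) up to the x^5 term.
x^5/15 - x^4/8 + x^2/2 - x + 2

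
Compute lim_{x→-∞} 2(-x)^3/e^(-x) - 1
The quotient is an ∞/∞ indeterminate form as x → -∞.
Compare growth rates of the dominant terms (exponentials ≫ polynomials ≫ logarithms), or apply L'Hôpital's rule; the quotient → 0.
Adding the constant: 0 - 1 = -1. Limit = -1.

Final answer: -1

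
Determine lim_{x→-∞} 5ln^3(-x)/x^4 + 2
The quotient is an ∞/∞ indeterminate form as x → -∞.
Compare growth rates of the dominant terms (exponentials ≫ polynomials ≫ logarithms), or apply L'Hôpital's rule; the quotient → 0.
Adding the constant: 0 + 2 = 2. Limit = 2.

Final answer: 2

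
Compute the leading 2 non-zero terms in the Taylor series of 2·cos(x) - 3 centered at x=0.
-x^2 - 1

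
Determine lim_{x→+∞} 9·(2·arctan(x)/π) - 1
Evaluate the dominant behaviour as x → +∞; each term tends to a finite value or vanishes.
Limit = 8.

Final answer: 8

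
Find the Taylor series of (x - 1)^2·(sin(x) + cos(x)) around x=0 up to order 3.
11·x^3/6 - 3·x^2/2 - x + 1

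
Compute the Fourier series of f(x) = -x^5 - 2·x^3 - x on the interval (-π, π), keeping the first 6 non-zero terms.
(-218 - 2·π^4 + 36·π^2)·sin(x) + (-3·π^2 + 11/2 + π^4)·sin(2·x) + (-2·π^4/3 - 62/81 + 4·π^2/27)·sin(3·x) + (23/64 + 3·π^2/8 + π^4/2)·sin(4·x) + (-2·π^4/5 - 12·π^2/25 - 178/625)·sin(5·x) + (41/162 + 13·π^2/27 + π^4/3)·sin(6·x)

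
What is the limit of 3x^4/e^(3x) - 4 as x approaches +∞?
The quotient is an ∞/∞ indeterminate form as x → +∞.
The exponential denominator e^(3x) dominates the polynomial numerator (e^x ≫ x^4 as x → ∞), so the quotient → 0.
Adding the constant: 0 - 4 = -4. Limit = -4.

Final answer: -4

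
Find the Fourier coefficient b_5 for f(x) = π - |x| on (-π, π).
b_5 = (1/π) ∫_{-π}^{π} f(x)·sin(5x) dx.
Evaluate the integral (use parity and integration by parts as needed): b_5 = 0.

Final answer: 0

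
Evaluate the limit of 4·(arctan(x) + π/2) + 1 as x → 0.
Direct substitution at x = 0 gives 1 + 2·π.

Final answer: 1 + 2·π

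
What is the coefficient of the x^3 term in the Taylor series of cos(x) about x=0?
Expand to order 3: cos(x) = 1 - x^2/2 + O(x^4).
The coefficient of x^3 is 0.

Final answer: 0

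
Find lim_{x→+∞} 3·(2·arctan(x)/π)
Evaluate the dominant behaviour as x → +∞; each term tends to a finite value or vanishes.
Limit = 3.

Final answer: 3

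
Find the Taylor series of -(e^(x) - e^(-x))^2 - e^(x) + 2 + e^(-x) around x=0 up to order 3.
-x^3/3 - 4·x^2 - 2·x + 2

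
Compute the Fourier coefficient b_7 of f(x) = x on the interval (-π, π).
b_7 = (1/π) ∫_{-π}^{π} f(x)·sin(7x) dx.
Evaluate the integral (use parity and integration by parts as needed): b_7 = 2/7.

Final answer: 2/7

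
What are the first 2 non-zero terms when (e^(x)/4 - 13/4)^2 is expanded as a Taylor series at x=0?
9 - 3·x/2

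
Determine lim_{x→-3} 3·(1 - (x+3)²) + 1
Direct substitution at x = -3 gives 4.

Final answer: 4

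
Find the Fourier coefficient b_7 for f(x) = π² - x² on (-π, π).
b_7 = (1/π) ∫_{-π}^{π} f(x)·sin(7x) dx.
Evaluate the integral (use parity and integration by parts as needed): b_7 = 0.

Final answer: 0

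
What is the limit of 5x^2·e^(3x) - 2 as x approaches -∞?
The product is a 0·∞ indeterminate form at x → -∞.
Rewrite the product as 5x^2 / e^(-3x) (an ∞/∞ form) and apply L'Hôpital, or use the standard hierarchy e^(3|x|) ≫ |x^2| as x → -∞.
The indeterminate product → 0, so the limit = -2.

Final answer: -2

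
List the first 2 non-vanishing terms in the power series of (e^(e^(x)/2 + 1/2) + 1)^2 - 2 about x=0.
e·x·(1 + e) - 2 + (1 + e)^2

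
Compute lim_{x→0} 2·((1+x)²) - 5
Direct substitution at x = 0 gives -3.

Final answer: -3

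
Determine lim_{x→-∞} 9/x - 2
Evaluate the dominant behaviour as x → -∞; each term tends to a finite value or vanishes.
Limit = -2.

Final answer: -2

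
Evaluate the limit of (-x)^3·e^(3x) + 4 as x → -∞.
The product is a 0·∞ indeterminate form at x → -∞.
Rewrite the product as (-x)^3 / e^(-3x) (an ∞/∞ form) and apply L'Hôpital, or use the standard hierarchy e^(3|x|) ≫ |(-x)^3| as x → -∞.
The indeterminate product → 0, so the limit = 4.

Final answer: 4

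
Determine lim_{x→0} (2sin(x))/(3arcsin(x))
Both numerator and denominator → 0 as x → 0; this is a 0/0 indeterminate form.
Expand each to leading order near x = 0: numerator ~ 2·x, denominator ~ 3·x.
The limit of the ratio is 2/3.

Final answer: 2/3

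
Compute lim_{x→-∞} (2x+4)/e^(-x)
This is an ∞/∞ indeterminate form as x → -∞.
Compare growth rates of the dominant terms (exponentials ≫ polynomials ≫ logarithms), or apply L'Hôpital's rule; the quotient → 0.
Limit = 0.

Final answer: 0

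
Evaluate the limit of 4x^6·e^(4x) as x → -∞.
This is a 0·∞ indeterminate form at x → -∞.
Rewrite the product as 4x^6 / e^(-4x) (an ∞/∞ form) and apply L'Hôpital, or use the standard hierarchy e^(4|x|) ≫ |x^6| as x → -∞.
The indeterminate product → 0, so the limit = 0.

Final answer: 0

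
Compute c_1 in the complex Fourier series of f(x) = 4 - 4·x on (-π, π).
Compute the real Fourier coefficients first: a_1 = 0, b_1 = -8.
Then c_1 = (a_1 − i·b_1)/2 = 4·i.

Final answer: 4·i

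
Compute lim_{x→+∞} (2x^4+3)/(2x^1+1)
This is an ∞/∞ indeterminate form as x → +∞.
Divide numerator and denominator by x^4 and let the lower-order terms vanish; the numerator's degree 4 exceeds the denominator's degree 1, so the quotient diverges.
Limit = ∞.

Final answer: ∞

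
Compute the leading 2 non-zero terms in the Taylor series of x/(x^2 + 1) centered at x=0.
-x^3 + x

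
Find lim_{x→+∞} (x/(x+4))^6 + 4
As x → +∞: x/(x+4) = 1/(1 + 4/x) → 1, and the 6th power of a limit-1 base also → 1; with the additive constant, 1 + 4 = 5.
Limit = 5.

Final answer: 5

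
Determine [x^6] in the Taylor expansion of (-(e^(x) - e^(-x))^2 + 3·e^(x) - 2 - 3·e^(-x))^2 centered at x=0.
584/45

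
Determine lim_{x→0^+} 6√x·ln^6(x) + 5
The product is a 0·∞ indeterminate form at x → 0⁺.
Rewrite the product as 6·ln^6(x) / x^(-1/2) and apply L'Hôpital, or use the standard hierarchy x^(-1/2) ≫ |ln x|^6 as x → 0⁺.
The indeterminate product → 0, so the limit = 5.

Final answer: 5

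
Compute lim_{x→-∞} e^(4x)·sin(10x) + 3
Evaluate the dominant behaviour as x → -∞; each term tends to a finite value or vanishes.
Limit = 3.

Final answer: 3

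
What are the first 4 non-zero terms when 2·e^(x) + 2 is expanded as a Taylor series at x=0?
x^3/3 + x^2 + 2·x + 4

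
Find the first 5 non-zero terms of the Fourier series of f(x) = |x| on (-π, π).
-4·cos(x)/π - 4·cos(3·x)/(9·π) - 4·cos(5·x)/(25·π) - 4·cos(7·x)/(49·π) + π/2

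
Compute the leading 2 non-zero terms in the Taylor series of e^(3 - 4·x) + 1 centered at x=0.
-4·x·e^(3) + 1 + e^(3)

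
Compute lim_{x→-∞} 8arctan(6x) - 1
Evaluate the dominant behaviour as x → -∞; each term tends to a finite value or vanishes.
Limit = -4·π - 1.

Final answer: -4·π - 1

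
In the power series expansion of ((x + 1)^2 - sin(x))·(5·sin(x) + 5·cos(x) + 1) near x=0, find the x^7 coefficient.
19/210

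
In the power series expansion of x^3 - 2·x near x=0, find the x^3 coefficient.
Expand to order 3: x^3 - 2·x = x^3 - 2·x + O(x^4).
The coefficient of x^3 is 1.

Final answer: 1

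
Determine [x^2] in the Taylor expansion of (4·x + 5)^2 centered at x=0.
Expand to order 2: (4·x + 5)^2 = 16·x^2 + 40·x + 25 + O(x^3).
The coefficient of x^2 is 16.

Final answer: 16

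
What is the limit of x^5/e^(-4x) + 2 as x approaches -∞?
The quotient is an ∞/∞ indeterminate form as x → -∞.
Compare growth rates of the dominant terms (exponentials ≫ polynomials ≫ logarithms), or apply L'Hôpital's rule; the quotient → 0.
Adding the constant: 0 + 2 = 2. Limit = 2.

Final answer: 2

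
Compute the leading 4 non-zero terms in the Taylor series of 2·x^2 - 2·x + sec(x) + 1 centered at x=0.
5·x^4/24 + 5·x^2/2 - 2·x + 2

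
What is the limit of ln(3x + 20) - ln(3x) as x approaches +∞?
This is an ∞ − ∞ indeterminate form.
Combine the logarithms: ln(3x+20) − ln(3x) = ln((3x+20)/(3x)) = ln(1 + 20/(3x)) → ln(1) = 0.
Limit = 0.

Final answer: 0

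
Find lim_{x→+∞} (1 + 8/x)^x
As x → +∞: this is the defining limit (1 + 8/x)^x → e^8.
Limit = e^(8).

Final answer: e^(8)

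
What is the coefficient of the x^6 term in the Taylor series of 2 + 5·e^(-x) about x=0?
Expand to order 6: 2 + 5·e^(-x) = x^6/144 - x^5/24 + 5·x^4/24 - 5·x^3/6 + 5·x^2/2 - 5·x + 7 + O(x^7).
The coefficient of x^6 is 1/144.

Final answer: 1/144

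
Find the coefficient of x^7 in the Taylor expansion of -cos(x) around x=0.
Expand to order 7: -cos(x) = x^6/720 - x^4/24 + x^2/2 - 1 + O(x^8).
The coefficient of x^7 is 0.

Final answer: 0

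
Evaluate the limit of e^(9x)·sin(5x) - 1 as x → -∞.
Evaluate the dominant behaviour as x → -∞; each term tends to a finite value or vanishes.
Limit = -1.

Final answer: -1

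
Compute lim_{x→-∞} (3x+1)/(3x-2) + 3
Evaluate the dominant behaviour as x → -∞; each term tends to a finite value or vanishes.
Limit = 4.

Final answer: 4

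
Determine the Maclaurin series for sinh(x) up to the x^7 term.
x^7/5040 + x^5/120 + x^3/6 + x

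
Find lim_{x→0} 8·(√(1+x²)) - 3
Direct substitution at x = 0 gives 5.

Final answer: 5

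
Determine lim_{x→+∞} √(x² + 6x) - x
This is an ∞ − ∞ indeterminate form.
Multiply and divide by the conjugate √(x²+6x) + x; the x² terms cancel, leaving (6x)/(√(x²+6x)+x) → 6/2 = 3.
Limit = 3.

Final answer: 3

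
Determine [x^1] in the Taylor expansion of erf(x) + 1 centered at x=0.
Expand to order 1: erf(x) + 1 = 2·x/√(π) + 1 + O(x^2).
The coefficient of x^1 is 2/√(π).

Final answer: 2/√(π)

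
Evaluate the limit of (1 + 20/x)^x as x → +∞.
As x → +∞: this is the defining limit (1 + 20/x)^x → e^20.
Limit = e^(20).

Final answer: e^(20)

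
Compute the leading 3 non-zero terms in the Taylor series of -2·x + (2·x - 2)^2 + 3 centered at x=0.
4·x^2 - 10·x + 7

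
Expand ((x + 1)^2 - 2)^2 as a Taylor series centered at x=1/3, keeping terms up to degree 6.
4/81 - 32·(x - 1/3)/27 + 20·(x - 1/3)^2/3 + 16·(x - 1/3)^3/3 + (x - 1/3)^4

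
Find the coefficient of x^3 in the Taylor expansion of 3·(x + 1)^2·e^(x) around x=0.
Expand to order 3: 3·(x + 1)^2·e^(x) = 13·x^3/2 + 21·x^2/2 + 9·x + 3 + O(x^4).
The coefficient of x^3 is 13/2.

Final answer: 13/2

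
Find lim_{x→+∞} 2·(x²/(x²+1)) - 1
Evaluate the dominant behaviour as x → +∞; each term tends to a finite value or vanishes.
Limit = 1.

Final answer: 1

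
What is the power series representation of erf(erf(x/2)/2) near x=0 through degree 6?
x^5·(1/(160·π^3) + 1/(160·π) + 1/(48·π^2)) + x^3·(-1/(12·π) - 1/(12·π^2)) + x/π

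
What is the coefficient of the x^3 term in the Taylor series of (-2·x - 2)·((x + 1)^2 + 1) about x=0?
Expand to order 3: (-2·x - 2)·((x + 1)^2 + 1) = -2·x^3 - 6·x^2 - 8·x - 4 + O(x^4).
The coefficient of x^3 is -2.

Final answer: -2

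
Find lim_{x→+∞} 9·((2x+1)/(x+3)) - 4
Evaluate the dominant behaviour as x → +∞; each term tends to a finite value or vanishes.
Limit = 14.

Final answer: 14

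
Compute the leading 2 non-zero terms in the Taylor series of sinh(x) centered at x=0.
x^3/6 + x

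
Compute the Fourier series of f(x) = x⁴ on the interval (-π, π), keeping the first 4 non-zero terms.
(48 - 8·π^2)·cos(x) + (-3 + 2·π^2)·cos(2·x) + (16/27 - 8·π^2/9)·cos(3·x) + π^4/5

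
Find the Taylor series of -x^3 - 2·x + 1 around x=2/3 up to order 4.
-17/27 - 10·(x - 2/3)/3 - 2·(x - 2/3)^2 - (x - 2/3)^3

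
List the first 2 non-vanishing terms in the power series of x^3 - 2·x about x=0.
x^3 - 2·x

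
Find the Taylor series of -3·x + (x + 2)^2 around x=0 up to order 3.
x^2 + x + 4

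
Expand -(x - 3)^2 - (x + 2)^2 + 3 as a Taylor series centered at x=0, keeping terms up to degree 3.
-2·x^2 + 2·x - 10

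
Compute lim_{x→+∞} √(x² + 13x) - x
This is an ∞ − ∞ indeterminate form.
Multiply and divide by the conjugate √(x²+13x) + x; the x² terms cancel, leaving (13x)/(√(x²+13x)+x) → 13/2.
Limit = 13/2.

Final answer: 13/2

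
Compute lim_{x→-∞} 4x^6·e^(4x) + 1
The product is a 0·∞ indeterminate form at x → -∞.
Rewrite the product as 4x^6 / e^(-4x) (an ∞/∞ form) and apply L'Hôpital, or use the standard hierarchy e^(4|x|) ≫ |x^6| as x → -∞.
The indeterminate product → 0, so the limit = 1.

Final answer: 1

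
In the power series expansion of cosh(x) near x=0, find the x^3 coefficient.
Expand to order 3: cosh(x) = x^2/2 + 1 + O(x^4).
The coefficient of x^3 is 0.

Final answer: 0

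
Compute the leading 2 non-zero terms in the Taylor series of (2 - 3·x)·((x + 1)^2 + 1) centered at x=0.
4 - 2·x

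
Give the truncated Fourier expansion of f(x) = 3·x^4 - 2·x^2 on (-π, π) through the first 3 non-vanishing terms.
(152 - 24·π^2)·cos(x) + (-11 + 6·π^2)·cos(2·x) - 2·π^2/3 + 3·π^4/5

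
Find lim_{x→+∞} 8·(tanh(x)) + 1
Evaluate the dominant behaviour as x → +∞; each term tends to a finite value or vanishes.
Limit = 9.

Final answer: 9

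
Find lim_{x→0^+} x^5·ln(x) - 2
The product is a 0·∞ indeterminate form at x → 0⁺.
Rewrite the product as ln(x) / x^(-5) and apply L'Hôpital, or use the standard hierarchy x^(-5) ≫ |ln x| as x → 0⁺.
The indeterminate product → 0, so the limit = -2.

Final answer: -2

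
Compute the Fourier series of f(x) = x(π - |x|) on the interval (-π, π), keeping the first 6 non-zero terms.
8·sin(x)/π + 8·sin(3·x)/(27·π) + 8·sin(5·x)/(125·π) + 8·sin(7·x)/(343·π) + 8·sin(9·x)/(729·π) + 8·sin(11·x)/(1331·π)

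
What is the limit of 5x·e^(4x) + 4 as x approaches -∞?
The product is a 0·∞ indeterminate form at x → -∞.
Rewrite the product as 5x / e^(-4x) (an ∞/∞ form) and apply L'Hôpital, or use the standard hierarchy e^(4|x|) ≫ |x| as x → -∞.
The indeterminate product → 0, so the limit = 4.

Final answer: 4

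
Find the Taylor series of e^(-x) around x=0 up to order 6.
x^6/720 - x^5/120 + x^4/24 - x^3/6 + x^2/2 - x + 1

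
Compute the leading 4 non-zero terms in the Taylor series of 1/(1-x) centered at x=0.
x^3 + x^2 + x + 1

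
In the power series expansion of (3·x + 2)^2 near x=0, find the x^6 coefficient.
Expand to order 6: (3·x + 2)^2 = 9·x^2 + 12·x + 4 + O(x^7).
The coefficient of x^6 is 0.

Final answer: 0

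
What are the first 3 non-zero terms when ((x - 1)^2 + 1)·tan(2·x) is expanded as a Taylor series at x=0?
22·x^3/3 - 4·x^2 + 4·x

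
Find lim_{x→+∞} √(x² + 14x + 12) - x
As x → +∞: multiply by the conjugate to get (14x+12)/(√(x²+14x+12)+x); the denominator ~ 2x, so the limit is 14/2 = 7.
Limit = 7.

Final answer: 7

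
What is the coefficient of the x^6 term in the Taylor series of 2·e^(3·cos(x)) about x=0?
Expand to order 6: 2·e^(3·cos(x)) = -181·x^6·e^(3)/120 + 5·x^4·e^(3)/2 - 3·x^2·e^(3) + 2·e^(3) + O(x^7).
The coefficient of x^6 is -181·e^(3)/120.

Final answer: -181·e^(3)/120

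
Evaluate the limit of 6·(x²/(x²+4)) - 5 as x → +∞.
Evaluate the dominant behaviour as x → +∞; each term tends to a finite value or vanishes.
Limit = 1.

Final answer: 1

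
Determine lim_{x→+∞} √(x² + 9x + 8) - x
This is an ∞ − ∞ indeterminate form.
Multiply and divide by the conjugate √(x²+9x + 8) + x; the x² terms cancel, leaving (9x + 8)/(√(x²+9x + 8)+x) → 9/2.
Limit = 9/2.

Final answer: 9/2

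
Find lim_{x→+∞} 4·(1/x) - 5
Evaluate the dominant behaviour as x → +∞; each term tends to a finite value or vanishes.
Limit = -5.

Final answer: -5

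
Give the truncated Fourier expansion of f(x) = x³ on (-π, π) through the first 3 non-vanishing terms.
(-12 + 2·π^2)·sin(x) + (3/2 - π^2)·sin(2·x) + (-4/9 + 2·π^2/3)·sin(3·x)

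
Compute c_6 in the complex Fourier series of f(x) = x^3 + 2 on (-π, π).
Compute the real Fourier coefficients first: a_6 = 0, b_6 = 1/18 - π^2/3.
Then c_6 = (a_6 − i·b_6)/2 = -i/36 + i·π^2/6.

Final answer: -i/36 + i·π^2/6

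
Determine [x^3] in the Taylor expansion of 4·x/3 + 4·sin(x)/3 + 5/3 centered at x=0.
Expand to order 3: 4·x/3 + 4·sin(x)/3 + 5/3 = -2·x^3/9 + 8·x/3 + 5/3 + O(x^4).
The coefficient of x^3 is -2/9.

Final answer: -2/9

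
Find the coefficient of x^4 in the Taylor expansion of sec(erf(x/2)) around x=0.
Expand to order 4: sec(erf(x/2)) = x^4·(-1/(12·π) + 5/(24·π^2)) + x^2/(2·π) + 1 + O(x^5).
The coefficient of x^4 is -1/(12·π) + 5/(24·π^2).

Final answer: -1/(12·π) + 5/(24·π^2)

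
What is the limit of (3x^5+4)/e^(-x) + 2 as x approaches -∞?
The quotient is an ∞/∞ indeterminate form as x → -∞.
Compare growth rates of the dominant terms (exponentials ≫ polynomials ≫ logarithms), or apply L'Hôpital's rule; the quotient → 0.
Adding the constant: 0 + 2 = 2. Limit = 2.

Final answer: 2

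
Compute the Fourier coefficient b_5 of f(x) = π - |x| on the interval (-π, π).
b_5 = (1/π) ∫_{-π}^{π} f(x)·sin(5x) dx.
Evaluate the integral (use parity and integration by parts as needed): b_5 = 0.

Final answer: 0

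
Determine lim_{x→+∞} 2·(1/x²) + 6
Evaluate the dominant behaviour as x → +∞; each term tends to a finite value or vanishes.
Limit = 6.

Final answer: 6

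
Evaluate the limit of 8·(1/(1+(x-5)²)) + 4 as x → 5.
Direct substitution at x = 5 gives 12.

Final answer: 12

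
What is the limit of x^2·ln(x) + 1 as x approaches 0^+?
The product is a 0·∞ indeterminate form at x → 0⁺.
Rewrite the product as ln(x) / x^(-2) and apply L'Hôpital, or use the standard hierarchy x^(-2) ≫ |ln x| as x → 0⁺.
The indeterminate product → 0, so the limit = 1.

Final answer: 1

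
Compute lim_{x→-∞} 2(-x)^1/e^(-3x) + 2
The quotient is an ∞/∞ indeterminate form as x → -∞.
Compare growth rates of the dominant terms (exponentials ≫ polynomials ≫ logarithms), or apply L'Hôpital's rule; the quotient → 0.
Adding the constant: 0 + 2 = 2. Limit = 2.

Final answer: 2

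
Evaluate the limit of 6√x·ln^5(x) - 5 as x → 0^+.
The product is a 0·∞ indeterminate form at x → 0⁺.
Rewrite the product as 6·ln^5(x) / x^(-1/2) and apply L'Hôpital, or use the standard hierarchy x^(-1/2) ≫ |ln x|^5 as x → 0⁺.
The indeterminate product → 0, so the limit = -5.

Final answer: -5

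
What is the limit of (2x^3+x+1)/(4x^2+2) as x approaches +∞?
This is an ∞/∞ indeterminate form as x → +∞.
Divide numerator and denominator by x^3 and let the lower-order terms vanish; the numerator's degree 3 exceeds the denominator's degree 2, so the quotient diverges.
Limit = ∞.

Final answer: ∞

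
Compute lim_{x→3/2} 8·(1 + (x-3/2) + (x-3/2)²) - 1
Direct substitution at x = 3/2 gives 7.

Final answer: 7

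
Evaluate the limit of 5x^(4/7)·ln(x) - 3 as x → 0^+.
The product is a 0·∞ indeterminate form at x → 0⁺.
Rewrite the product as 5·ln(x) / x^(-4/7) and apply L'Hôpital, or use the standard hierarchy x^(-4/7) ≫ |ln x| as x → 0⁺.
The indeterminate product → 0, so the limit = -3.

Final answer: -3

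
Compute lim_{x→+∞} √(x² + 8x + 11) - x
As x → +∞: multiply by the conjugate to get (8x+11)/(√(x²+8x+11)+x); the denominator ~ 2x, so the limit is 8/2 = 4.
Limit = 4.

Final answer: 4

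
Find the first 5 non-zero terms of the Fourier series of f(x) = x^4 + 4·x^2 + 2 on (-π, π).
(32 - 8·π^2)·cos(x) + (1 + 2·π^2)·cos(2·x) + (-8·π^2/9 - 32/27)·cos(3·x) + (13/16 + π^2/2)·cos(4·x) + 2 + 4·π^2/3 + π^4/5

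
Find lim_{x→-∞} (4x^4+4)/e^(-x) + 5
The quotient is an ∞/∞ indeterminate form as x → -∞.
Compare growth rates of the dominant terms (exponentials ≫ polynomials ≫ logarithms), or apply L'Hôpital's rule; the quotient → 0.
Adding the constant: 0 + 5 = 5. Limit = 5.

Final answer: 5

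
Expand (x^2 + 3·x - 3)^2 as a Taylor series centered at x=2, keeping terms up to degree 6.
49 + 98·(x - 2) + 63·(x - 2)^2 + 14·(x - 2)^3 + (x - 2)^4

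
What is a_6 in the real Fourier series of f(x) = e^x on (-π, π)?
a_6 = (1/π) ∫_{-π}^{π} f(x)·cos(6x) dx.
Evaluate the integral (use parity and integration by parts as needed): a_6 = (-1 + e^(2·π))·e^(-π)/(37·π).

Final answer: (-1 + e^(2·π))·e^(-π)/(37·π)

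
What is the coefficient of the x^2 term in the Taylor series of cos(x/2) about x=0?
Expand to order 2: cos(x/2) = 1 - x^2/8 + O(x^3).
The coefficient of x^2 is -1/8.

Final answer: -1/8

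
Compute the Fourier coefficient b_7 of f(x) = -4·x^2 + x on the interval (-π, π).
b_7 = (1/π) ∫_{-π}^{π} f(x)·sin(7x) dx.
Evaluate the integral (use parity and integration by parts as needed): b_7 = 2/7.

Final answer: 2/7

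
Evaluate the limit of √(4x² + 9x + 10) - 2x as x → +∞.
As x → +∞: multiply by the conjugate to get (9x+10)/(√(4x²+9x+10)+2x); the denominator ~ 4x, so the limit is 9/4.
Limit = 9/4.

Final answer: 9/4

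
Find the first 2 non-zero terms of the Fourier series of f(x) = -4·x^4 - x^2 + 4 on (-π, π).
(-188 + 32·π^2)·cos(x) - 4·π^4/5 - π^2/3 + 4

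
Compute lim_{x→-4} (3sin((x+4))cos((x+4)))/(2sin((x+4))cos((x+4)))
Both numerator and denominator → 0 as x → -4; this is a 0/0 indeterminate form.
Expand each to leading order near x = -4: numerator ~ 3·(x + 4), denominator ~ 2·(x + 4).
The limit of the ratio is 3/2.

Final answer: 3/2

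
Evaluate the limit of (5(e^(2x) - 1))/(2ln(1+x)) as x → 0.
Both numerator and denominator → 0 as x → 0; this is a 0/0 indeterminate form.
Expand each to leading order near x = 0: numerator ~ 10·x, denominator ~ 2·x.
The limit of the ratio is 5.

Final answer: 5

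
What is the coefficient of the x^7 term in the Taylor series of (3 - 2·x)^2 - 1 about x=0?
Expand to order 7: (3 - 2·x)^2 - 1 = 4·x^2 - 12·x + 8 + O(x^8).
The coefficient of x^7 is 0.

Final answer: 0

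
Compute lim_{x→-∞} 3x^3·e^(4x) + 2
The product is a 0·∞ indeterminate form at x → -∞.
Rewrite the product as 3x^3 / e^(-4x) (an ∞/∞ form) and apply L'Hôpital, or use the standard hierarchy e^(4|x|) ≫ |x^3| as x → -∞.
The indeterminate product → 0, so the limit = 2.

Final answer: 2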